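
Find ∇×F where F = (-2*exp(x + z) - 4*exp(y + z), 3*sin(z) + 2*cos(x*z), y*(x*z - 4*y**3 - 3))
(x*z + 2*x*sin(x*z) - 16*y**3 - 3*cos(z) - 3, -y*z - 2*exp(x + z) - 4*exp(y + z), -2*z*sin(x*z) + 4*exp(y + z))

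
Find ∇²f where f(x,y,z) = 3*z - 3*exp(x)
-3*exp(x)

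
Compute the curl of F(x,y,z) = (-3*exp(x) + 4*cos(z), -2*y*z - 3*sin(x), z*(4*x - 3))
(2*y, -4*z - 4*sin(z), -3*cos(x))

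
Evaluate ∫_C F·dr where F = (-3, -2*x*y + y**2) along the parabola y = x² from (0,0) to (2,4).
-154/15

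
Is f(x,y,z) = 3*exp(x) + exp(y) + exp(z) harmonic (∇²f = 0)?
No, ∇²f = 3*exp(x) + exp(y) + exp(z)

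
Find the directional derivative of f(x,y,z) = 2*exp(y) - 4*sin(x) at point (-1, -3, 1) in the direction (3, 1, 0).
sqrt(10)*(-6*exp(3)*cos(1) + 1)*exp(-3)/5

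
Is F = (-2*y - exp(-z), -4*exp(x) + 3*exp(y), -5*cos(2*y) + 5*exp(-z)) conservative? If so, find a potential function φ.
No, ∇×F = (10*sin(2*y), exp(-z), 2 - 4*exp(x)) ≠ 0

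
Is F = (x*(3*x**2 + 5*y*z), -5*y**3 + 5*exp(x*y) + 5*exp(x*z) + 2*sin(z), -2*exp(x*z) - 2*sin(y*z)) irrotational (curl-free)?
No, ∇×F = (-5*x*exp(x*z) - 2*z*cos(y*z) - 2*cos(z), 5*x*y + 2*z*exp(x*z), -5*x*z + 5*y*exp(x*y) + 5*z*exp(x*z))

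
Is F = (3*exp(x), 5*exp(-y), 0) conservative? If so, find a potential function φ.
Yes, F is conservative. φ = 3*exp(x) - 5*exp(-y)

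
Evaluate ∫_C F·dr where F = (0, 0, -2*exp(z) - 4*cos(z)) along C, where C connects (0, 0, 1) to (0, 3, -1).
4*sinh(1) + 8*sin(1)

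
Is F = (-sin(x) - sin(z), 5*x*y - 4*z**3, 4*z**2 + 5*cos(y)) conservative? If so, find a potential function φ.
No, ∇×F = (12*z**2 - 5*sin(y), -cos(z), 5*y) ≠ 0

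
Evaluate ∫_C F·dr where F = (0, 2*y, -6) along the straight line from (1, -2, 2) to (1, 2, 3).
-6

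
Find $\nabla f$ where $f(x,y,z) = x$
(1, 0, 0)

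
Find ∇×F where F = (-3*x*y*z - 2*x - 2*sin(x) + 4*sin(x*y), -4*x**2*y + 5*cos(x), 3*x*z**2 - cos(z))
(0, -3*x*y - 3*z**2, -8*x*y + 3*x*z - 4*x*cos(x*y) - 5*sin(x))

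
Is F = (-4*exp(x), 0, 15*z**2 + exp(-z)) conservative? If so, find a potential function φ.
Yes, F is conservative. φ = 5*z**3 - 4*exp(x) - exp(-z)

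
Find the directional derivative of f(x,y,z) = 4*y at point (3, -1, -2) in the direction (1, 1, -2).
2*sqrt(6)/3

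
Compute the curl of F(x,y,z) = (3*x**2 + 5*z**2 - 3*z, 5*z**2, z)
(-10*z, 10*z - 3, 0)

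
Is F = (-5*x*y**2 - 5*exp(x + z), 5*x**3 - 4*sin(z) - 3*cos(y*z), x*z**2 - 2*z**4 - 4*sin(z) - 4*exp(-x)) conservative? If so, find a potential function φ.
No, ∇×F = (-3*y*sin(y*z) + 4*cos(z), -z**2 - 5*exp(x + z) - 4*exp(-x), 5*x*(3*x + 2*y)) ≠ 0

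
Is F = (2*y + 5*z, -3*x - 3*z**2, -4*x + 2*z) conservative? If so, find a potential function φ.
No, ∇×F = (6*z, 9, -5) ≠ 0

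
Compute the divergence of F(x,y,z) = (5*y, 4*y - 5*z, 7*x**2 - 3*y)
4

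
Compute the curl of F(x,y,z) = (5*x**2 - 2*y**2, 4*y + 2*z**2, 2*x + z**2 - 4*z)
(-4*z, -2, 4*y)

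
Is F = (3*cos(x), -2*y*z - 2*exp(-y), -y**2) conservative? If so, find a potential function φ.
Yes, F is conservative. φ = -y**2*z + 3*sin(x) + 2*exp(-y)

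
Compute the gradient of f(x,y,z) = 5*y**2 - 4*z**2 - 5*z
(0, 10*y, -8*z - 5)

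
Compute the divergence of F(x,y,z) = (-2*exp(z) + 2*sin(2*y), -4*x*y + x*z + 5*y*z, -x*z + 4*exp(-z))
-5*x + 5*z - 4*exp(-z)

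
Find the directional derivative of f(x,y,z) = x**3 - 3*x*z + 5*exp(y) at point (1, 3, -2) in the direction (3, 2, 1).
sqrt(14)*(12 + 5*exp(3))/7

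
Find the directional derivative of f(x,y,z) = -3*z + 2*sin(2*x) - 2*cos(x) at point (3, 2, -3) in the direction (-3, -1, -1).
3*sqrt(11)*(-4*cos(6) - 2*sin(3) + 1)/11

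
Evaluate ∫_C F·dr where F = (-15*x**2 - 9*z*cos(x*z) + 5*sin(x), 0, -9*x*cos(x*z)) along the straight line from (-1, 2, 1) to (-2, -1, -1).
-9*sin(2) - 9*sin(1) - 5*cos(2) + 5*cos(1) + 35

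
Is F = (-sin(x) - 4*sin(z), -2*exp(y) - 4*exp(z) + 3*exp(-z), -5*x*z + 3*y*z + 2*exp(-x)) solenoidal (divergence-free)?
No, ∇·F = -5*x + 3*y - 2*exp(y) - cos(x)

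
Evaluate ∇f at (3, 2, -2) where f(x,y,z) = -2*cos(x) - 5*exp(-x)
(5*exp(-3) + 2*sin(3), 0, 0)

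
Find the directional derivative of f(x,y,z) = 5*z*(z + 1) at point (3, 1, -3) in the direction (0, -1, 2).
-10*sqrt(5)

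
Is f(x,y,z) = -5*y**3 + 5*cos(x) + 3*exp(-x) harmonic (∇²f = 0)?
No, ∇²f = -30*y - 5*cos(x) + 3*exp(-x)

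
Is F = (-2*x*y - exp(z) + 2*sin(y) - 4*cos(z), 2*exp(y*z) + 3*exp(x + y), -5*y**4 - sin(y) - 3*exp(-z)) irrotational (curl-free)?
No, ∇×F = (-20*y**3 - 2*y*exp(y*z) - cos(y), -exp(z) + 4*sin(z), 2*x + 3*exp(x + y) - 2*cos(y))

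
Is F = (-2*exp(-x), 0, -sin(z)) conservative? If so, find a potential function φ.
Yes, F is conservative. φ = cos(z) + 2*exp(-x)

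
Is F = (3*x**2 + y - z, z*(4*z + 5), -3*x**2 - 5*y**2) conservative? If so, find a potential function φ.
No, ∇×F = (-10*y - 8*z - 5, 6*x - 1, -1) ≠ 0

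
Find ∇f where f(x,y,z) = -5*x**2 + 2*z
(-10*x, 0, 2)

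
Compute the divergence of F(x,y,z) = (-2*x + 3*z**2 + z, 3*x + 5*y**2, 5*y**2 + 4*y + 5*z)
10*y + 3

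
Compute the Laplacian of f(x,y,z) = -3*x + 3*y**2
6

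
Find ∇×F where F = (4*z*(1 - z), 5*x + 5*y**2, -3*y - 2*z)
(-3, 4 - 8*z, 5)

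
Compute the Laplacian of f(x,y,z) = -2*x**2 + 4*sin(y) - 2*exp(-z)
-4*sin(y) - 4 - 2*exp(-z)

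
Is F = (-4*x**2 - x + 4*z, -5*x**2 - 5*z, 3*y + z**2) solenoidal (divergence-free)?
No, ∇·F = -8*x + 2*z - 1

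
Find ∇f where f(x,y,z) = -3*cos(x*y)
(3*y*sin(x*y), 3*x*sin(x*y), 0)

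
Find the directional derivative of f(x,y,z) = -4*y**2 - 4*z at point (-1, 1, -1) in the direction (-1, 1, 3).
-20*sqrt(11)/11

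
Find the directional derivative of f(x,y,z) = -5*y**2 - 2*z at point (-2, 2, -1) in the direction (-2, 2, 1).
-14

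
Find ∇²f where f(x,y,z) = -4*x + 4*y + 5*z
0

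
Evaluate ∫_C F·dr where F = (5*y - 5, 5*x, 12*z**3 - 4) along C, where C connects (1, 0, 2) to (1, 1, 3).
196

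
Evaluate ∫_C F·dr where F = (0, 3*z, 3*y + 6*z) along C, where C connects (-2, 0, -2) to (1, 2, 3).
33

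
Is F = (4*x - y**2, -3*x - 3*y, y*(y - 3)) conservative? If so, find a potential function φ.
No, ∇×F = (2*y - 3, 0, 2*y - 3) ≠ 0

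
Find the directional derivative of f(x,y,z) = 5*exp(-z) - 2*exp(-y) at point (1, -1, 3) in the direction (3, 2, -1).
sqrt(14)*(5 + 4*exp(4))*exp(-3)/14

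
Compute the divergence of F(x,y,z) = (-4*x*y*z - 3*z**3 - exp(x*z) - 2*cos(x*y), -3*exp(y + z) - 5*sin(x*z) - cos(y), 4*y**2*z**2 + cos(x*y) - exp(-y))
8*y**2*z - 4*y*z + 2*y*sin(x*y) - z*exp(x*z) - 3*exp(y + z) + sin(y)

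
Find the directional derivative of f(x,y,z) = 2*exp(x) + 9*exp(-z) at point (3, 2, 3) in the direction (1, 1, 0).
sqrt(2)*exp(3)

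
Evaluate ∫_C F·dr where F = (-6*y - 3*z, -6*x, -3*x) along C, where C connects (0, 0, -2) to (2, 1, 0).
-12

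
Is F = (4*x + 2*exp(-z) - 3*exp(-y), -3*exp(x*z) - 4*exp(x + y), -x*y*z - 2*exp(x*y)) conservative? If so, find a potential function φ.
No, ∇×F = (x*(-z - 2*exp(x*y) + 3*exp(x*z)), y*z + 2*y*exp(x*y) - 2*exp(-z), -3*z*exp(x*z) - 4*exp(x + y) - 3*exp(-y)) ≠ 0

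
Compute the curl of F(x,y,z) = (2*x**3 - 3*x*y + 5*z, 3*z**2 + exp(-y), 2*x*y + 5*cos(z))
(2*x - 6*z, 5 - 2*y, 3*x)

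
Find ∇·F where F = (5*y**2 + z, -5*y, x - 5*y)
-5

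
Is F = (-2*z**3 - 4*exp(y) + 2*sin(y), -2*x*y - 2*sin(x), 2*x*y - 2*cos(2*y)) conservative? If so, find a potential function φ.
No, ∇×F = (2*x + 4*sin(2*y), -2*y - 6*z**2, -2*y + 4*exp(y) - 2*cos(x) - 2*cos(y)) ≠ 0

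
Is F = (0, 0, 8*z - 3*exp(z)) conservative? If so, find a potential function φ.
Yes, F is conservative. φ = 4*z**2 - 3*exp(z)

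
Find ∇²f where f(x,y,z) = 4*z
0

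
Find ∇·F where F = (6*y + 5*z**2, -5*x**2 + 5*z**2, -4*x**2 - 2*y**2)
0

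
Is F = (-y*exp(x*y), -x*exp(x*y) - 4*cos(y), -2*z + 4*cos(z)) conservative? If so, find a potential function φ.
Yes, F is conservative. φ = -z**2 - exp(x*y) - 4*sin(y) + 4*sin(z)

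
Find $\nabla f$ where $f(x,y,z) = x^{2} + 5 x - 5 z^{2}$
(2*x + 5, 0, -10*z)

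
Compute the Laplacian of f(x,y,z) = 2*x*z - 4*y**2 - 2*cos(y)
2*cos(y) - 8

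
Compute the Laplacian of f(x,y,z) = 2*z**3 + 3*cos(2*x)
12*z - 12*cos(2*x)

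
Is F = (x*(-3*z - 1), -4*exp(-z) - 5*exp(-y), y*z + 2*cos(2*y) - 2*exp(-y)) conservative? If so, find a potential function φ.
No, ∇×F = (z - 4*sin(2*y) - 4*exp(-z) + 2*exp(-y), -3*x, 0) ≠ 0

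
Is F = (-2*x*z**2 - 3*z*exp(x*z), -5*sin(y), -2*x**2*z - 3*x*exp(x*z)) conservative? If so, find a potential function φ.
Yes, F is conservative. φ = -x**2*z**2 - 3*exp(x*z) + 5*cos(y)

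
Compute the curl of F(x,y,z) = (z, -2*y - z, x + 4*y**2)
(8*y + 1, 0, 0)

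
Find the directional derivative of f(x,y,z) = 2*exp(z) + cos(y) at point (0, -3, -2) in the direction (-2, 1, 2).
sin(3)/3 + 4*exp(-2)/3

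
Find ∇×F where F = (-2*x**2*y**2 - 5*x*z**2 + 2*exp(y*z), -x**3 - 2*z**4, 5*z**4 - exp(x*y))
(-x*exp(x*y) + 8*z**3, -10*x*z + y*exp(x*y) + 2*y*exp(y*z), 4*x**2*y - 3*x**2 - 2*z*exp(y*z))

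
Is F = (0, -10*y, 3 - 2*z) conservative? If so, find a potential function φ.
Yes, F is conservative. φ = -5*y**2 - z**2 + 3*z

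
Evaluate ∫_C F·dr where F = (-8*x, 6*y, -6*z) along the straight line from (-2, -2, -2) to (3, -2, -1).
-11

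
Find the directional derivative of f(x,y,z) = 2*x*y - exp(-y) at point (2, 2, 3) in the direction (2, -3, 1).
sqrt(14)*(-4*exp(2) - 3)*exp(-2)/14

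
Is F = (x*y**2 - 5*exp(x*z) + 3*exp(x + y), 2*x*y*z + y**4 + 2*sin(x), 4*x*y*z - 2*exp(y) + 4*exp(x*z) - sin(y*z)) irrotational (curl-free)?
No, ∇×F = (-2*x*y + 4*x*z - z*cos(y*z) - 2*exp(y), -5*x*exp(x*z) - 4*y*z - 4*z*exp(x*z), -2*x*y + 2*y*z - 3*exp(x + y) + 2*cos(x))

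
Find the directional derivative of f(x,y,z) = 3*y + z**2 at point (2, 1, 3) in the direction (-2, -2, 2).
sqrt(3)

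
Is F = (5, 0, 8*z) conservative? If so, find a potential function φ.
Yes, F is conservative. φ = 5*x + 4*z**2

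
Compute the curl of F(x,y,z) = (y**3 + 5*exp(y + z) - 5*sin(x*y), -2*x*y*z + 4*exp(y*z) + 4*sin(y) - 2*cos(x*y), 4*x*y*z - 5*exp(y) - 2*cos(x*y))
(2*x*y + 4*x*z + 2*x*sin(x*y) - 4*y*exp(y*z) - 5*exp(y), -4*y*z - 2*y*sin(x*y) + 5*exp(y + z), 5*x*cos(x*y) - 3*y**2 - 2*y*z + 2*y*sin(x*y) - 5*exp(y + z))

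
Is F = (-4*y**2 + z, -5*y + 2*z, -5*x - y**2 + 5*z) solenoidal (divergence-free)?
Yes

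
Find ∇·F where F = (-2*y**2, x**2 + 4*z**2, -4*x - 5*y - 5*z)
-5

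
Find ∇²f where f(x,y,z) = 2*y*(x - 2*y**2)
-24*y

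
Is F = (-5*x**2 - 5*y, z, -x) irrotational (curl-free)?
No, ∇×F = (-1, 1, 5)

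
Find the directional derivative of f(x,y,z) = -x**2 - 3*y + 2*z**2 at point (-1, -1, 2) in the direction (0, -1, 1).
11*sqrt(2)/2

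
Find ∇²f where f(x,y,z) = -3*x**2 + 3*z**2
0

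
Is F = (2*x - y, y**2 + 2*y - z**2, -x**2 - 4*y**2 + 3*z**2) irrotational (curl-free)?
No, ∇×F = (-8*y + 2*z, 2*x, 1)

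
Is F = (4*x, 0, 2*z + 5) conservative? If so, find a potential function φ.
Yes, F is conservative. φ = 2*x**2 + z**2 + 5*z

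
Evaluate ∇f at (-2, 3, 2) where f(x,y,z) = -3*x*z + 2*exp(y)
(-6, 2*exp(3), 6)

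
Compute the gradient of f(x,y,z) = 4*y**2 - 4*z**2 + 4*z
(0, 8*y, 4 - 8*z)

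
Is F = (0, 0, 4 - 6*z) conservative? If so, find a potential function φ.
Yes, F is conservative. φ = z*(4 - 3*z)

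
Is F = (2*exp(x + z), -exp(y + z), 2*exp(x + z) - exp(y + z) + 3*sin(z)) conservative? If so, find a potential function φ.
Yes, F is conservative. φ = 2*exp(x + z) - exp(y + z) - 3*cos(z)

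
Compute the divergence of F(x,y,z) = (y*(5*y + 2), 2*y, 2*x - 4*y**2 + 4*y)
2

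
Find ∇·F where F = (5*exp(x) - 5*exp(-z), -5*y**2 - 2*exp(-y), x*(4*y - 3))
-10*y + 5*exp(x) + 2*exp(-y)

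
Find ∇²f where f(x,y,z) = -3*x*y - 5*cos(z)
5*cos(z)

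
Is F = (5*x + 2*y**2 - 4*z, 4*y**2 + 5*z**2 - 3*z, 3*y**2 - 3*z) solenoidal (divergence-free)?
No, ∇·F = 8*y + 2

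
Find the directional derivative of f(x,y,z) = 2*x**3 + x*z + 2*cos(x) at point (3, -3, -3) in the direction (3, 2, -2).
3*sqrt(17)*(49 - 2*sin(3))/17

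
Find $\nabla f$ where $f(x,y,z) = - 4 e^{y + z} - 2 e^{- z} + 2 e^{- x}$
(-2*exp(-x), -4*exp(y + z), 2*(1 - 2*exp(y + 2*z))*exp(-z))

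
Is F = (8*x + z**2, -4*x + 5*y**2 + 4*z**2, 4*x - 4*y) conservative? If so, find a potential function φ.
No, ∇×F = (-8*z - 4, 2*z - 4, -4) ≠ 0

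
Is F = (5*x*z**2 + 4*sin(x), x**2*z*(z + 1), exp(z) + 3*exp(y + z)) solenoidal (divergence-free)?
No, ∇·F = 5*z**2 + exp(z) + 3*exp(y + z) + 4*cos(x)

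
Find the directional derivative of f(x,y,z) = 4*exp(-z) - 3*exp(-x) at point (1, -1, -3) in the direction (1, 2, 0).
3*sqrt(5)*exp(-1)/5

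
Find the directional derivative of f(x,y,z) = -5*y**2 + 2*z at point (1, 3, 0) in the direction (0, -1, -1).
14*sqrt(2)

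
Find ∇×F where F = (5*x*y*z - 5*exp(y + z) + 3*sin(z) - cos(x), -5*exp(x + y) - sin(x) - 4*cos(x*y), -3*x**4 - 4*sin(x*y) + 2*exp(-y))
(-4*x*cos(x*y) - 2*exp(-y), 12*x**3 + 5*x*y + 4*y*cos(x*y) - 5*exp(y + z) + 3*cos(z), -5*x*z + 4*y*sin(x*y) - 5*exp(x + y) + 5*exp(y + z) - cos(x))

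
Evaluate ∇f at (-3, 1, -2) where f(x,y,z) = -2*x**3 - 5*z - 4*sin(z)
(-54, 0, -5 - 4*cos(2))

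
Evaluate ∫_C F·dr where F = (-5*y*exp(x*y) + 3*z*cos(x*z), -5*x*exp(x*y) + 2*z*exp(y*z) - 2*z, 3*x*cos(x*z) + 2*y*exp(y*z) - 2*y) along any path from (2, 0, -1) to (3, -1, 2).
3*sin(6) - 5*exp(-3) + 2*exp(-2) + 3*sin(2) + 7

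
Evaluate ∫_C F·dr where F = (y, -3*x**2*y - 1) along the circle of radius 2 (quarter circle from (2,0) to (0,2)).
-14 - pi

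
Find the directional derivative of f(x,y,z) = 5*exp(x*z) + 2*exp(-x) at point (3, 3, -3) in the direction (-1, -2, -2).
(-15 + 2*exp(6))*exp(-9)/3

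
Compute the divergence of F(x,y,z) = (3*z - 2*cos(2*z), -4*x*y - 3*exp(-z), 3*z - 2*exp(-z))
-4*x + 3 + 2*exp(-z)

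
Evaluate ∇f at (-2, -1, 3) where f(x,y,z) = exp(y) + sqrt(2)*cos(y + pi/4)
(0, -sqrt(2)*cos(pi/4 + 1) + exp(-1), 0)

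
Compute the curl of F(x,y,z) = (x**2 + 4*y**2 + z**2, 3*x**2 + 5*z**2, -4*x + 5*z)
(-10*z, 2*z + 4, 6*x - 8*y)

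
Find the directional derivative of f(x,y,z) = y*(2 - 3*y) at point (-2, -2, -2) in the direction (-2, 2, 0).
7*sqrt(2)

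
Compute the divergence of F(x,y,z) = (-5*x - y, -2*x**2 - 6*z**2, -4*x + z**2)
2*z - 5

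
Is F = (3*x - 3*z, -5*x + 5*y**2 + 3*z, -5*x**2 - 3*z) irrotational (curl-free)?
No, ∇×F = (-3, 10*x - 3, -5)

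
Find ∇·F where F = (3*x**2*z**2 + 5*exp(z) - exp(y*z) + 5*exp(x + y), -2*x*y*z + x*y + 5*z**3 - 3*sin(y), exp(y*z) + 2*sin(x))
6*x*z**2 - 2*x*z + x + y*exp(y*z) + 5*exp(x + y) - 3*cos(y)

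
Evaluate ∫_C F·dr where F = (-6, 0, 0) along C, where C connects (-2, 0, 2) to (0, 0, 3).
-12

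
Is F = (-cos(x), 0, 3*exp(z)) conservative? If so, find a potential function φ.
Yes, F is conservative. φ = 3*exp(z) - sin(x)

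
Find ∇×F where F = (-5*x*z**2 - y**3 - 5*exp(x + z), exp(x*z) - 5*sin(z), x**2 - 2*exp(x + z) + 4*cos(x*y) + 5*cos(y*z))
(-x*exp(x*z) - 4*x*sin(x*y) - 5*z*sin(y*z) + 5*cos(z), -10*x*z - 2*x + 4*y*sin(x*y) - 3*exp(x + z), 3*y**2 + z*exp(x*z))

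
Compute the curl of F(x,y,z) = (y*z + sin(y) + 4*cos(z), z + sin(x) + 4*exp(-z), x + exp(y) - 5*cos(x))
(exp(y) - 1 + 4*exp(-z), y - 5*sin(x) - 4*sin(z) - 1, -z + cos(x) - cos(y))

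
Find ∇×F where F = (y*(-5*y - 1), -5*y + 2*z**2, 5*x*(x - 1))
(-4*z, 5 - 10*x, 10*y + 1)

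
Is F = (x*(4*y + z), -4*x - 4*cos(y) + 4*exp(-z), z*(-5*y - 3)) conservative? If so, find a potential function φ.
No, ∇×F = (-5*z + 4*exp(-z), x, -4*x - 4) ≠ 0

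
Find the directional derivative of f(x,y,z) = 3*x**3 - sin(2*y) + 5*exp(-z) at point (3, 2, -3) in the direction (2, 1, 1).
sqrt(6)*(-5*exp(3) - 2*cos(4) + 162)/6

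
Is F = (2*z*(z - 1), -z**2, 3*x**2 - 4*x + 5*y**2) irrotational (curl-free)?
No, ∇×F = (10*y + 2*z, -6*x + 4*z + 2, 0)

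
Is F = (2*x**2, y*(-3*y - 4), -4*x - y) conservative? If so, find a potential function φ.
No, ∇×F = (-1, 4, 0) ≠ 0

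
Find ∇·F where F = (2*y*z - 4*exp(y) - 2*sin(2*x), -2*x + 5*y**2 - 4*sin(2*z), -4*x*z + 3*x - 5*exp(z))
-4*x + 10*y - 5*exp(z) - 4*cos(2*x)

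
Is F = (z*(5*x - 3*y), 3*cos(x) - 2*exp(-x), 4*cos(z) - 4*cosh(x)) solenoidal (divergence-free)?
No, ∇·F = 5*z - 4*sin(z)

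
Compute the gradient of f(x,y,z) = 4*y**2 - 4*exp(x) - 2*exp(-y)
(-4*exp(x), 8*y + 2*exp(-y), 0)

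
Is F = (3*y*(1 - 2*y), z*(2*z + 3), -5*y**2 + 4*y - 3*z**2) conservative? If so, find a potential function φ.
No, ∇×F = (-10*y - 4*z + 1, 0, 12*y - 3) ≠ 0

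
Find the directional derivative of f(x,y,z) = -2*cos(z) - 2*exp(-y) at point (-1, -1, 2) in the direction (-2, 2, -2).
2*sqrt(3)*(E - sin(2))/3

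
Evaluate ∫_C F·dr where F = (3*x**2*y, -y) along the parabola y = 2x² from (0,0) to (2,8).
32/5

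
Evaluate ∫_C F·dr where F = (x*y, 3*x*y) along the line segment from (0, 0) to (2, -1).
2/3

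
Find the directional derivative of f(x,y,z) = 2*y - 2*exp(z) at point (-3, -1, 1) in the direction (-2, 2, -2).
2*sqrt(3)*(1 + E)/3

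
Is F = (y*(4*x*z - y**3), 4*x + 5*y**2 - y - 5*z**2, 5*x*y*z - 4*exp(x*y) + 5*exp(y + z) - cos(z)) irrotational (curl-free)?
No, ∇×F = (5*x*z - 4*x*exp(x*y) + 10*z + 5*exp(y + z), y*(4*x - 5*z + 4*exp(x*y)), -4*x*z + 4*y**3 + 4)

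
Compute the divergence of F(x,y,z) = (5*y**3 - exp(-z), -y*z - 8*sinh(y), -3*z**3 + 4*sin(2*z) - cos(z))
-9*z**2 - z + sin(z) + 8*cos(2*z) - 8*cosh(y)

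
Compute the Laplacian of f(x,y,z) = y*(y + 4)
2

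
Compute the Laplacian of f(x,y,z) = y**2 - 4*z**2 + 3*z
-6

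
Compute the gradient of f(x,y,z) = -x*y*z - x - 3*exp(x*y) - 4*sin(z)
(-y*z - 3*y*exp(x*y) - 1, x*(-z - 3*exp(x*y)), -x*y - 4*cos(z))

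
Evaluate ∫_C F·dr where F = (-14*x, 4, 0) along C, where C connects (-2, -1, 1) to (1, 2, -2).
33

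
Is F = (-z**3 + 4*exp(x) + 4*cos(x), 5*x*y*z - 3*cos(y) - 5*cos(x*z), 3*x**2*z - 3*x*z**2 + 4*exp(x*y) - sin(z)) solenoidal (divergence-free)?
No, ∇·F = 3*x**2 - x*z + 4*exp(x) - 4*sin(x) + 3*sin(y) - cos(z)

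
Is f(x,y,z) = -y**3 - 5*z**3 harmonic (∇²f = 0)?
No, ∇²f = -6*y - 30*z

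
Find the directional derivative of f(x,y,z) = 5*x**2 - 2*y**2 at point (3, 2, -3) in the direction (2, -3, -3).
42*sqrt(22)/11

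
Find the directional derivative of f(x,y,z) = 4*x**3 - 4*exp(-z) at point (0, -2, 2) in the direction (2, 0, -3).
-12*sqrt(13)*exp(-2)/13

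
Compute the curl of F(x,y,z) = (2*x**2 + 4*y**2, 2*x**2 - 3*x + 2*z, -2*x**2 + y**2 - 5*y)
(2*y - 7, 4*x, 4*x - 8*y - 3)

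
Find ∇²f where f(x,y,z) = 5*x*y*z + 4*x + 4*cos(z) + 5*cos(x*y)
-5*x**2*cos(x*y) - 5*y**2*cos(x*y) - 4*cos(z)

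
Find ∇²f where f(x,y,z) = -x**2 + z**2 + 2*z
0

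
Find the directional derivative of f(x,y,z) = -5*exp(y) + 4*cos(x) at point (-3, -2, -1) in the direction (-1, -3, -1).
sqrt(11)*(-4*exp(2)*sin(3) + 15)*exp(-2)/11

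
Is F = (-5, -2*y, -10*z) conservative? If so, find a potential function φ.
Yes, F is conservative. φ = -5*x - y**2 - 5*z**2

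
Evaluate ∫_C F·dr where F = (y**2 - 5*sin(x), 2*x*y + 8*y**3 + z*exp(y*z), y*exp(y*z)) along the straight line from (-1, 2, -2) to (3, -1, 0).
-22 + 5*cos(3) - 5*cos(1) - exp(-4)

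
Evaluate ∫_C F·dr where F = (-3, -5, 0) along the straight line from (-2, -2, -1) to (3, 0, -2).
-25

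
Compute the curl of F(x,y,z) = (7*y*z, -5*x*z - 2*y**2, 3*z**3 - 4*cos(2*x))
(5*x, 7*y - 8*sin(2*x), -12*z)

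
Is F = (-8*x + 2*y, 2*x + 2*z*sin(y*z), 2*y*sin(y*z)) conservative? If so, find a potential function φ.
Yes, F is conservative. φ = -4*x**2 + 2*x*y - 2*cos(y*z)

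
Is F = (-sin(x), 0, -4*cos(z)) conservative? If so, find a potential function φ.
Yes, F is conservative. φ = -4*sin(z) + cos(x)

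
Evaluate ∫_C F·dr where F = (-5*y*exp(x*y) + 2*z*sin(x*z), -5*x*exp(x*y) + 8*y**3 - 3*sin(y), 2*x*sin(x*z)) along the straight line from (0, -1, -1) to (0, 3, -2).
3*cos(3) - 3*cos(1) + 160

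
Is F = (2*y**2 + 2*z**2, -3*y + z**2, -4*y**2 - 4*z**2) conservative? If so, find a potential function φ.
No, ∇×F = (-8*y - 2*z, 4*z, -4*y) ≠ 0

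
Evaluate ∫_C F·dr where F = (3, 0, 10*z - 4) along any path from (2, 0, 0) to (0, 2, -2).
22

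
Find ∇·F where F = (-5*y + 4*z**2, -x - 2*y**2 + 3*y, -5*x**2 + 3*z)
6 - 4*y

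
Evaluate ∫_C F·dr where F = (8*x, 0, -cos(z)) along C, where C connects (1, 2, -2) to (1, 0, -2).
0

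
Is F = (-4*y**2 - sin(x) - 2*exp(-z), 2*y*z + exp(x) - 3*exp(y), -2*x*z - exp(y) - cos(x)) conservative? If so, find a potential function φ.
No, ∇×F = (-2*y - exp(y), 2*z - sin(x) + 2*exp(-z), 8*y + exp(x)) ≠ 0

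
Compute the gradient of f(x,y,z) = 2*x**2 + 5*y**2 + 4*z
(4*x, 10*y, 4)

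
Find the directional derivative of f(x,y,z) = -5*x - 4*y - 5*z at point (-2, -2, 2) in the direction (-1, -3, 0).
17*sqrt(10)/10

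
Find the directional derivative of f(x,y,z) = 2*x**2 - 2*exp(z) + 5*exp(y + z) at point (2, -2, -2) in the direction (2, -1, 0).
sqrt(5)*(-5 + 16*exp(4))*exp(-4)/5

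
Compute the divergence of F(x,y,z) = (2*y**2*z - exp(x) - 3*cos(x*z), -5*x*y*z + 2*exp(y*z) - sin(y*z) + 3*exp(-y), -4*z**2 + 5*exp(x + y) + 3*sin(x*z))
-5*x*z + 3*x*cos(x*z) + 2*z*exp(y*z) + 3*z*sin(x*z) - z*cos(y*z) - 8*z - exp(x) - 3*exp(-y)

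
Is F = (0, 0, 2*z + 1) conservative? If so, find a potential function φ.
Yes, F is conservative. φ = z*(z + 1)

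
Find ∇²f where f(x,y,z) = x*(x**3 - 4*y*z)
12*x**2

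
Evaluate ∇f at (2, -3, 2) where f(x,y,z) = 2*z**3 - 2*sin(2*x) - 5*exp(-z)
(-4*cos(4), 0, 5*exp(-2) + 24)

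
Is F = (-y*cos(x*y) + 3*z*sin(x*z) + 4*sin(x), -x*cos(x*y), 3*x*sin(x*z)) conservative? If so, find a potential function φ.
Yes, F is conservative. φ = -sin(x*y) - 4*cos(x) - 3*cos(x*z)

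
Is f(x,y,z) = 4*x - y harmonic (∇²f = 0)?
Yes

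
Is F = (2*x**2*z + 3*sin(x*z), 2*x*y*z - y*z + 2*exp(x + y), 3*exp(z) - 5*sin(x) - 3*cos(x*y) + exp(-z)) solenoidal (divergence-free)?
No, ∇·F = 6*x*z + 3*z*cos(x*z) - z + 3*exp(z) + 2*exp(x + y) - exp(-z)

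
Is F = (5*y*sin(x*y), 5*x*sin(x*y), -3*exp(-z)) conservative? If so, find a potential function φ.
Yes, F is conservative. φ = -5*cos(x*y) + 3*exp(-z)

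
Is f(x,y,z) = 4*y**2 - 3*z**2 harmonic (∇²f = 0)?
No, ∇²f = 2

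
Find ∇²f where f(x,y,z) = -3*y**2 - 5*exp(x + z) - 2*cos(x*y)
2*x**2*cos(x*y) + 2*y**2*cos(x*y) - 10*exp(x + z) - 6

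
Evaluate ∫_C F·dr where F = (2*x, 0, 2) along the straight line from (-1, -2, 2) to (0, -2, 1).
-3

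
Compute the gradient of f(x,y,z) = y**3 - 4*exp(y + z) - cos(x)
(sin(x), 3*y**2 - 4*exp(y + z), -4*exp(y + z))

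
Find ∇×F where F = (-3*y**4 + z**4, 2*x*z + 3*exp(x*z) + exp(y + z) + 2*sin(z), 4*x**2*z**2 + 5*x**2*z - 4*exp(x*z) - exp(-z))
(-3*x*exp(x*z) - 2*x - exp(y + z) - 2*cos(z), 2*z*(-4*x*z - 5*x + 2*z**2 + 2*exp(x*z)), 12*y**3 + 3*z*exp(x*z) + 2*z)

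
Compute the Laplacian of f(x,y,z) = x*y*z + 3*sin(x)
-3*sin(x)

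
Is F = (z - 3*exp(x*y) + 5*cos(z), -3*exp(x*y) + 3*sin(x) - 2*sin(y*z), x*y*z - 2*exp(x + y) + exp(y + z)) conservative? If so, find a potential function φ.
No, ∇×F = (x*z + 2*y*cos(y*z) - 2*exp(x + y) + exp(y + z), -y*z + 2*exp(x + y) - 5*sin(z) + 1, 3*x*exp(x*y) - 3*y*exp(x*y) + 3*cos(x)) ≠ 0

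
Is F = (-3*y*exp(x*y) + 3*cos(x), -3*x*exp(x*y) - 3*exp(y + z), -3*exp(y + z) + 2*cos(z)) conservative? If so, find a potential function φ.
Yes, F is conservative. φ = -3*exp(x*y) - 3*exp(y + z) + 3*sin(x) + 2*sin(z)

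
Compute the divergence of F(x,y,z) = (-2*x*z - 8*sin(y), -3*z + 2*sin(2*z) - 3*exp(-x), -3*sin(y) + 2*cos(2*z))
-2*z - 4*sin(2*z)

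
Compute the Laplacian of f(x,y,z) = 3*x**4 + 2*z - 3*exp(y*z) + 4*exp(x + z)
36*x**2 - 3*y**2*exp(y*z) - 3*z**2*exp(y*z) + 8*exp(x + z)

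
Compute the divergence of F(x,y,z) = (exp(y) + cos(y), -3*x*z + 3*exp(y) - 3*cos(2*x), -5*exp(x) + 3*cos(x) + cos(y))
3*exp(y)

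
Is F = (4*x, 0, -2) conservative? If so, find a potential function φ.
Yes, F is conservative. φ = 2*x**2 - 2*z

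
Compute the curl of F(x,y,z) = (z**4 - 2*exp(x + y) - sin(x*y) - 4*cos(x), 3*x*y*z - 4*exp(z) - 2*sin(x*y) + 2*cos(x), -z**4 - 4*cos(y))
(-3*x*y + 4*exp(z) + 4*sin(y), 4*z**3, x*cos(x*y) + 3*y*z - 2*y*cos(x*y) + 2*exp(x + y) - 2*sin(x))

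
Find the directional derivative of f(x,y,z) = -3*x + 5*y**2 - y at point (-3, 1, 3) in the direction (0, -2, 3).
-18*sqrt(13)/13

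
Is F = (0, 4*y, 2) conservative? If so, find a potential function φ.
Yes, F is conservative. φ = 2*y**2 + 2*z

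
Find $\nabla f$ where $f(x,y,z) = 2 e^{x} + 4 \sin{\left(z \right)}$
(2*exp(x), 0, 4*cos(z))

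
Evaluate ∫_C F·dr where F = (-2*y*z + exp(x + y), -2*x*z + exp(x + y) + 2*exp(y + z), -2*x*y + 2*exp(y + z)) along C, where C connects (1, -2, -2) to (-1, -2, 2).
(-exp(3) - 2 + E + 2*exp(4))*exp(-4)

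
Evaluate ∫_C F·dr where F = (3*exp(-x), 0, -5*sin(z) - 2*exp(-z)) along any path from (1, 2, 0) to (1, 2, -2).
-7 + 5*cos(2) + 2*exp(2)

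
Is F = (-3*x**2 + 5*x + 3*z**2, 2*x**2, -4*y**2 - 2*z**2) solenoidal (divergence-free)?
No, ∇·F = -6*x - 4*z + 5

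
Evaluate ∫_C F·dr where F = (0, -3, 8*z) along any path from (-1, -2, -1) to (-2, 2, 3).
20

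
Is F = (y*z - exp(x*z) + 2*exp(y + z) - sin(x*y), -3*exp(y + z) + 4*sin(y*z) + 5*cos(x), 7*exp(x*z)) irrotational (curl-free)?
No, ∇×F = (-4*y*cos(y*z) + 3*exp(y + z), -x*exp(x*z) + y - 7*z*exp(x*z) + 2*exp(y + z), x*cos(x*y) - z - 2*exp(y + z) - 5*sin(x))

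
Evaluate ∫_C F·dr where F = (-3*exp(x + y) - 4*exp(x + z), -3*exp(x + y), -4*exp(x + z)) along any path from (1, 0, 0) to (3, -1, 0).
E*(-4*exp(2) - 3*E + 7)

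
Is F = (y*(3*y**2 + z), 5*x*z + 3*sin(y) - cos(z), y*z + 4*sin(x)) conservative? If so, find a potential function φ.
No, ∇×F = (-5*x + z - sin(z), y - 4*cos(x), -9*y**2 + 4*z) ≠ 0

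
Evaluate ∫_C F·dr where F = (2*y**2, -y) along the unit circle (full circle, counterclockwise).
0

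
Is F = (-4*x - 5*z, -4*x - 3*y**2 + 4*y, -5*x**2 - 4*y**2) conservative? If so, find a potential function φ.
No, ∇×F = (-8*y, 10*x - 5, -4) ≠ 0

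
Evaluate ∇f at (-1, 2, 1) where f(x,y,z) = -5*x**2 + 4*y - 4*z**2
(10, 4, -8)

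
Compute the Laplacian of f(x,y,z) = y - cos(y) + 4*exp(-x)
cos(y) + 4*exp(-x)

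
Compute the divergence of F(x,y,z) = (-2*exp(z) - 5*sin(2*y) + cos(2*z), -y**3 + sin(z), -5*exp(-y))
-3*y**2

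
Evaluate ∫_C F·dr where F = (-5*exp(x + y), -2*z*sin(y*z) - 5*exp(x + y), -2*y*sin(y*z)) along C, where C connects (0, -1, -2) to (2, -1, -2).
-10*sinh(1)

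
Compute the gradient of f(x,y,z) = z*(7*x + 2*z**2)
(7*z, 0, 7*x + 6*z**2)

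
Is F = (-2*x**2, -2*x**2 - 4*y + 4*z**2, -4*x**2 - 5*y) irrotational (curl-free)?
No, ∇×F = (-8*z - 5, 8*x, -4*x)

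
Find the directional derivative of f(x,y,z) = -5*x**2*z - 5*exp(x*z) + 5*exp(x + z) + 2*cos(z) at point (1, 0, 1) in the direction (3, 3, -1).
sqrt(19)*(-10*E - 25 + 2*sin(1) + 10*exp(2))/19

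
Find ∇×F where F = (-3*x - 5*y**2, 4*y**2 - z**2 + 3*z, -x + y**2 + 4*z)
(2*y + 2*z - 3, 1, 10*y)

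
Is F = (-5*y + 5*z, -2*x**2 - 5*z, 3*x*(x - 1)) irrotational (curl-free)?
No, ∇×F = (5, 8 - 6*x, 5 - 4*x)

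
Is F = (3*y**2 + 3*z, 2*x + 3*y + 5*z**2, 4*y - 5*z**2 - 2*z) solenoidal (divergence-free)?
No, ∇·F = 1 - 10*z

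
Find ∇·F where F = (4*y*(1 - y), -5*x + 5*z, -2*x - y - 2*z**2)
-4*z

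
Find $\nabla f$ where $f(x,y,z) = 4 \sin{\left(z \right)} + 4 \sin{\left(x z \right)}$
(4*z*cos(x*z), 0, 4*x*cos(x*z) + 4*cos(z))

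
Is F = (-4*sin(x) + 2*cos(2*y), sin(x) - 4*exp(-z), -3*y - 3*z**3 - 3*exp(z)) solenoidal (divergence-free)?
No, ∇·F = -9*z**2 - 3*exp(z) - 4*cos(x)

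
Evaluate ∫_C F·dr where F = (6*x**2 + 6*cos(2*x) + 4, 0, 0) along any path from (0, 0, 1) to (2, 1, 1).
3*sin(4) + 24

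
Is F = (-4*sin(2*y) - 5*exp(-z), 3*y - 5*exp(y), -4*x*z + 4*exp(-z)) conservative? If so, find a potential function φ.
No, ∇×F = (0, 4*z + 5*exp(-z), 8*cos(2*y)) ≠ 0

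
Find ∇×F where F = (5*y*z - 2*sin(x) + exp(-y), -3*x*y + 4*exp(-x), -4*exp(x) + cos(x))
(0, 5*y + 4*exp(x) + sin(x), -3*y - 5*z + exp(-y) - 4*exp(-x))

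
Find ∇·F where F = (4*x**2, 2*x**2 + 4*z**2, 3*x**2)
8*x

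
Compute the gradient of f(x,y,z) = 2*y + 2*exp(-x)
(-2*exp(-x), 2, 0)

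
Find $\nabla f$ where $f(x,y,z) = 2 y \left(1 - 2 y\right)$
(0, 2 - 8*y, 0)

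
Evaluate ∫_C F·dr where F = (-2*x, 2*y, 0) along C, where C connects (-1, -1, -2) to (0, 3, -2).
9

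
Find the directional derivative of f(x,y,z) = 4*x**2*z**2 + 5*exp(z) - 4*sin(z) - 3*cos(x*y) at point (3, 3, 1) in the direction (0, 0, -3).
-72 - 5*E + 4*cos(1)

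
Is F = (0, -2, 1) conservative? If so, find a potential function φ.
Yes, F is conservative. φ = -2*y + z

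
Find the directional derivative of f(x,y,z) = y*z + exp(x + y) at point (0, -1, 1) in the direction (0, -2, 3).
sqrt(13)*(-5*E - 2)*exp(-1)/13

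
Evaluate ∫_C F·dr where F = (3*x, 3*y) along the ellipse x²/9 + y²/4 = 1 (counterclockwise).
0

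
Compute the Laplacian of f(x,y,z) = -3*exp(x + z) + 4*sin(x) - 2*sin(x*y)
2*x**2*sin(x*y) + 2*y**2*sin(x*y) - 6*exp(x + z) - 4*sin(x)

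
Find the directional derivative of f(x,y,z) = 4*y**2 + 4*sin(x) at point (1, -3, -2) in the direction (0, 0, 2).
0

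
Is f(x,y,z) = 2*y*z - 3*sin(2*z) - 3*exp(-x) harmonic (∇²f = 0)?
No, ∇²f = 12*sin(2*z) - 3*exp(-x)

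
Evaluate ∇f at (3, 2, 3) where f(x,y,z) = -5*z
(0, 0, -5)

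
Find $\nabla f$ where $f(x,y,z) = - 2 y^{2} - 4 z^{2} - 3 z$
(0, -4*y, -8*z - 3)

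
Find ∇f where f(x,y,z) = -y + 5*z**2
(0, -1, 10*z)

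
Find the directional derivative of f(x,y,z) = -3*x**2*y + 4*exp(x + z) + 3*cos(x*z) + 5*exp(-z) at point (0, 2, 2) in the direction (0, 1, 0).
0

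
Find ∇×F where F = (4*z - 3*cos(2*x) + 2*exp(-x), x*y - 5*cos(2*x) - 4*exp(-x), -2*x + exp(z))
(0, 6, y + 10*sin(2*x) + 4*exp(-x))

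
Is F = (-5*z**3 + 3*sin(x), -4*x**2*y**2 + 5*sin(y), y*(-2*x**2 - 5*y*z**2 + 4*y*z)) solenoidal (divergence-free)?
No, ∇·F = -8*x**2*y + y**2*(4 - 10*z) + 3*cos(x) + 5*cos(y)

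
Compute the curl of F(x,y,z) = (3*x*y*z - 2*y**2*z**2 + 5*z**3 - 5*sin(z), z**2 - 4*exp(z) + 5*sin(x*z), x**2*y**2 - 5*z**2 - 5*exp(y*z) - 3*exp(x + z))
(2*x**2*y - 5*x*cos(x*z) - 5*z*exp(y*z) - 2*z + 4*exp(z), -2*x*y**2 + 3*x*y - 4*y**2*z + 15*z**2 + 3*exp(x + z) - 5*cos(z), z*(-3*x + 4*y*z + 5*cos(x*z)))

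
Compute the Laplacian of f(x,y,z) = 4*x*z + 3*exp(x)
3*exp(x)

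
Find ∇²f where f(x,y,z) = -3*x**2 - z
-6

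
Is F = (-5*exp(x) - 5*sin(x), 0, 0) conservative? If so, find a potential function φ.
Yes, F is conservative. φ = -5*exp(x) + 5*cos(x)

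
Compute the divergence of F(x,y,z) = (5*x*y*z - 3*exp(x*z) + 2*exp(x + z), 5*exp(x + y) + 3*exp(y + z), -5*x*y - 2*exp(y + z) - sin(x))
5*y*z - 3*z*exp(x*z) + 5*exp(x + y) + 2*exp(x + z) + exp(y + z)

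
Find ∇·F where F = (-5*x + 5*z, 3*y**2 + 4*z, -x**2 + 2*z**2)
6*y + 4*z - 5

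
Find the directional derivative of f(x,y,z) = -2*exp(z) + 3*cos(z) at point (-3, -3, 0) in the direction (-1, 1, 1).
-2*sqrt(3)/3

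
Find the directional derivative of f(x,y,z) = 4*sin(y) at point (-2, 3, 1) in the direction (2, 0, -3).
0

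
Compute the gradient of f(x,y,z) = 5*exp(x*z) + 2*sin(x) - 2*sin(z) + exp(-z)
(5*z*exp(x*z) + 2*cos(x), 0, 5*x*exp(x*z) - 2*cos(z) - exp(-z))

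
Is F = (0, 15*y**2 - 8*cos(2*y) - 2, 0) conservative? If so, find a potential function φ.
Yes, F is conservative. φ = 5*y**3 - 2*y - 4*sin(2*y)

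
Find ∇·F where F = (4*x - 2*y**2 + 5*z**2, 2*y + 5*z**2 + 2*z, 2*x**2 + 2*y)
6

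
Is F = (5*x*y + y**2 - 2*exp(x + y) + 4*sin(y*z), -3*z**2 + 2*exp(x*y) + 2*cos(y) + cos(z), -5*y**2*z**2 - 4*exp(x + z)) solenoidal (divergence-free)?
No, ∇·F = 2*x*exp(x*y) - 10*y**2*z + 5*y - 2*exp(x + y) - 4*exp(x + z) - 2*sin(y)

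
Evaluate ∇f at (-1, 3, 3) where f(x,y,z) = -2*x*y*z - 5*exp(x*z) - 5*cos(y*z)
(-18 - 15*exp(-3), 6 + 15*sin(9), 5*exp(-3) + 6 + 15*sin(9))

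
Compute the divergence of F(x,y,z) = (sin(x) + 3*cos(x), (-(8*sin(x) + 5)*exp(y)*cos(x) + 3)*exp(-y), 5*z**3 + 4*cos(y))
15*z**2 - 3*sin(x) + cos(x) - 3*exp(-y)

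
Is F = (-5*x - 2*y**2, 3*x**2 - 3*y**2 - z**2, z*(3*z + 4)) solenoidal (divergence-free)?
No, ∇·F = -6*y + 6*z - 1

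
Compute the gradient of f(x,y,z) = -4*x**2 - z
(-8*x, 0, -1)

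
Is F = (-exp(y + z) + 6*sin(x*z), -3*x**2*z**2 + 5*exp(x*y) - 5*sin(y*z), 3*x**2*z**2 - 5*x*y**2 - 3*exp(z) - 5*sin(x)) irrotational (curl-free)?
No, ∇×F = (6*x**2*z - 10*x*y + 5*y*cos(y*z), -6*x*z**2 + 6*x*cos(x*z) + 5*y**2 - exp(y + z) + 5*cos(x), -6*x*z**2 + 5*y*exp(x*y) + exp(y + z))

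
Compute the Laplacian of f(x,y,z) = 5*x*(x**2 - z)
30*x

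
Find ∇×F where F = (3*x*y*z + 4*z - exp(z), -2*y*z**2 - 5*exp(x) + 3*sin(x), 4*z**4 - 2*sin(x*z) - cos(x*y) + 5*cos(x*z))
(x*sin(x*y) + 4*y*z, 3*x*y - y*sin(x*y) + 5*z*sin(x*z) + 2*z*cos(x*z) - exp(z) + 4, -3*x*z - 5*exp(x) + 3*cos(x))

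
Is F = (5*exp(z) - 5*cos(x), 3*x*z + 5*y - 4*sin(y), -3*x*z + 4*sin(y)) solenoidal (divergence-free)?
No, ∇·F = -3*x + 5*sin(x) - 4*cos(y) + 5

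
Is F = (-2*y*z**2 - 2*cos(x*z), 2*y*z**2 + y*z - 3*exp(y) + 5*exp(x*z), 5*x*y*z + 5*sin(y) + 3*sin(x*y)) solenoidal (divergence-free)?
No, ∇·F = 5*x*y + 2*z**2 + 2*z*sin(x*z) + z - 3*exp(y)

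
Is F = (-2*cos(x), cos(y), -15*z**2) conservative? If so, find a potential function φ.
Yes, F is conservative. φ = -5*z**3 - 2*sin(x) + sin(y)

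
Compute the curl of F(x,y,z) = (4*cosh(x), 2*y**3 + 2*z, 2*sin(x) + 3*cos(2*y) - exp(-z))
(-6*sin(2*y) - 2, -2*cos(x), 0)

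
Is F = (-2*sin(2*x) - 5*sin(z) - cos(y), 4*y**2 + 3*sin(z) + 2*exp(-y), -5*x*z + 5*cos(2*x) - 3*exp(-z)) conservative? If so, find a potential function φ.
No, ∇×F = (-3*cos(z), 5*z + 10*sin(2*x) - 5*cos(z), -sin(y)) ≠ 0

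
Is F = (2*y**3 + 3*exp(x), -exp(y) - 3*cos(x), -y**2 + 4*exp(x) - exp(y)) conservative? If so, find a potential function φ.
No, ∇×F = (-2*y - exp(y), -4*exp(x), -6*y**2 + 3*sin(x)) ≠ 0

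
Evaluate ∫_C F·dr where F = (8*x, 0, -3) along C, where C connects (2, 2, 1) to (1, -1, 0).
-9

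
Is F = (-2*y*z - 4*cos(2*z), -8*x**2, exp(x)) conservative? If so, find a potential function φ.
No, ∇×F = (0, -2*y - exp(x) + 8*sin(2*z), -16*x + 2*z) ≠ 0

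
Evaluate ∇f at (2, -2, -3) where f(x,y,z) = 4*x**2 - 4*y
(16, -4, 0)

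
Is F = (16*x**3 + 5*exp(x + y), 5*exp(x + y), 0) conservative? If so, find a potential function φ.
Yes, F is conservative. φ = 4*x**4 + 5*exp(x + y)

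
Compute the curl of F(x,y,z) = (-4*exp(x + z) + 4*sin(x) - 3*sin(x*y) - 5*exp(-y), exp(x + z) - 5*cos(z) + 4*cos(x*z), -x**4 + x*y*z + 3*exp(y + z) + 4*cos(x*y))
(x*z - 4*x*sin(x*y) + 4*x*sin(x*z) - exp(x + z) + 3*exp(y + z) - 5*sin(z), 4*x**3 - y*z + 4*y*sin(x*y) - 4*exp(x + z), 3*x*cos(x*y) - 4*z*sin(x*z) + exp(x + z) - 5*exp(-y))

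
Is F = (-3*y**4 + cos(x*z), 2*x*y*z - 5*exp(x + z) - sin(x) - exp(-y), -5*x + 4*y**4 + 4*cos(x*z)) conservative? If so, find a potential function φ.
No, ∇×F = (-2*x*y + 16*y**3 + 5*exp(x + z), -x*sin(x*z) + 4*z*sin(x*z) + 5, 12*y**3 + 2*y*z - 5*exp(x + z) - cos(x)) ≠ 0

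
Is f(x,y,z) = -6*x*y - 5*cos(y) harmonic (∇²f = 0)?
No, ∇²f = 5*cos(y)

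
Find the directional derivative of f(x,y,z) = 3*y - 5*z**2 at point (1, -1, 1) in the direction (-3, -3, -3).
7*sqrt(3)/3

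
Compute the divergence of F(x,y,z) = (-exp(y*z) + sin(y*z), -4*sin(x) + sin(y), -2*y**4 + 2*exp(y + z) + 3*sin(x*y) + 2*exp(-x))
2*exp(y + z) + cos(y)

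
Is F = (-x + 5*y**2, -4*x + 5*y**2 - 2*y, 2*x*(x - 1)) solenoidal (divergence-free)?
No, ∇·F = 10*y - 3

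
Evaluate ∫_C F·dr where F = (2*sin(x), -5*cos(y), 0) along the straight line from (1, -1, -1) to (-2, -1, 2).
-2*cos(2) + 2*cos(1)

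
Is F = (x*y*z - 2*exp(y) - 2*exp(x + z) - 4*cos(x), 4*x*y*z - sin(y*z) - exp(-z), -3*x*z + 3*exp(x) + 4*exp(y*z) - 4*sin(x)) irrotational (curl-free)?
No, ∇×F = (-4*x*y + y*cos(y*z) + 4*z*exp(y*z) - exp(-z), x*y + 3*z - 3*exp(x) - 2*exp(x + z) + 4*cos(x), -x*z + 4*y*z + 2*exp(y))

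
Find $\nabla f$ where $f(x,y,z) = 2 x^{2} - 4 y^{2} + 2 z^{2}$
(4*x, -8*y, 4*z)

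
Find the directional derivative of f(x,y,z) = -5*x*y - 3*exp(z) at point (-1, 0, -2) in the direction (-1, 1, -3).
sqrt(11)*(9 + 5*exp(2))*exp(-2)/11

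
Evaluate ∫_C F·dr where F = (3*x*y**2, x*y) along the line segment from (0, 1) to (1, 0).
1/12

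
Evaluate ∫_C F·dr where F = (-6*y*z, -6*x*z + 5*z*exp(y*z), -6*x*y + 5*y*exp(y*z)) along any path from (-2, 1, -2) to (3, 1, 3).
-30 - 5*exp(-2) + 5*exp(3)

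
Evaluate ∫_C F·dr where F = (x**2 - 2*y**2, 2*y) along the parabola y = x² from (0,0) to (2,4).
88/15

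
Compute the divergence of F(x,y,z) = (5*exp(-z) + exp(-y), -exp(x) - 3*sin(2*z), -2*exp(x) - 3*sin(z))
-3*cos(z)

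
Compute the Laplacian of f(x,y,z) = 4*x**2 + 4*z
8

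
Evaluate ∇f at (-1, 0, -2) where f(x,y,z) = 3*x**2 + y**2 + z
(-6, 0, 1)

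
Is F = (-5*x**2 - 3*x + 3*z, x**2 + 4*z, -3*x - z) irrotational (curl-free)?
No, ∇×F = (-4, 6, 2*x)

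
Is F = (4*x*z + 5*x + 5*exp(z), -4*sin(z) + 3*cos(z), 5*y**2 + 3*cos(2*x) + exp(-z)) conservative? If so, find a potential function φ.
No, ∇×F = (10*y + 3*sin(z) + 4*cos(z), 4*x + 5*exp(z) + 6*sin(2*x), 0) ≠ 0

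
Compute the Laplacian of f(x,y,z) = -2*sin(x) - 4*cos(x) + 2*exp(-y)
2*sin(x) + 4*cos(x) + 2*exp(-y)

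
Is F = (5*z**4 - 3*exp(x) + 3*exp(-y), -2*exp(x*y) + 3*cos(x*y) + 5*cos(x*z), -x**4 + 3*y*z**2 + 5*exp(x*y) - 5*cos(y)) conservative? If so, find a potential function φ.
No, ∇×F = (5*x*exp(x*y) + 5*x*sin(x*z) + 3*z**2 + 5*sin(y), 4*x**3 - 5*y*exp(x*y) + 20*z**3, -2*y*exp(x*y) - 3*y*sin(x*y) - 5*z*sin(x*z) + 3*exp(-y)) ≠ 0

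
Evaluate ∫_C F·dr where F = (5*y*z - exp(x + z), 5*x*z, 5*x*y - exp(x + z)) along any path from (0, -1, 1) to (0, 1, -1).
2*sinh(1)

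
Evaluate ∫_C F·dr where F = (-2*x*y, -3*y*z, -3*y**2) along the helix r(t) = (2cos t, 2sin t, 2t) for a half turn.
-6*pi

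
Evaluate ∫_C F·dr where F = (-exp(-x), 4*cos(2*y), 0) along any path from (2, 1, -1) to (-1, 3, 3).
-2*sin(2) + 2*sin(6) - exp(-2) + E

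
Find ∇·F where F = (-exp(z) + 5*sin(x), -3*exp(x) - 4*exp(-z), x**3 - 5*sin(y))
5*cos(x)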